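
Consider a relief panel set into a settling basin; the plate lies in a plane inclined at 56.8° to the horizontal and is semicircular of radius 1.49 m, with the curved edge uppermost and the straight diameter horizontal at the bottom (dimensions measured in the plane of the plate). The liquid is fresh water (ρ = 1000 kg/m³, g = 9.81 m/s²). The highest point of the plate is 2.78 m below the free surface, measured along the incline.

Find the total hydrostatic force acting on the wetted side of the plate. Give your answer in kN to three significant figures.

γ = ρg = 1000 × 9.81 = 9810 N/m³ = 9.81 kN/m³.
Let θ = 56.8° be the plate's angle to the horizontal; measure y along the incline from where the plane meets the free surface. Vertical depth h = y·sinθ with sinθ = 0.836764.
The centroid lies 4r/(3π) = 0.632376 m above the diameter, so r − 4r/(3π) = 1.49 − 0.632376 = 0.857624 m below the topmost point, so y_c = 2.78 + 0.857624 = 3.63762 m and h_c = 3.63762 × 0.836764 = 3.04383 m.
A = πr²/2 = π × 1.49²/2 = 3.48732 m².
Resultant F = γ·h_c·A = 9.81 × 3.04383 × 3.48732 = 104.131 kN.

F ≈ 104 kN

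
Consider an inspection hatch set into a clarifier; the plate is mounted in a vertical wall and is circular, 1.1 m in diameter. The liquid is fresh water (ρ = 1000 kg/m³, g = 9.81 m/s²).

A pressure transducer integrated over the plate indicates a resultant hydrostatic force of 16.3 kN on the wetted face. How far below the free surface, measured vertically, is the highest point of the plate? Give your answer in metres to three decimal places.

d_top ≈ 1.198 m

γ = ρg = 1000 × 9.81 = 9810 N/m³ = 9.81 kN/m³.
A = π(0.55)² = 0.950332 m².
From F = γ·h_c·A, the centroid depth is h_c = 16.3/(9.81 × 0.950332) = 1.74841 m.
The centroid is at the centre, 0.55 m below the top of the plate, so the highest point sits at h_top = 1.74841 − 0.55 = 1.19841 m below the surface.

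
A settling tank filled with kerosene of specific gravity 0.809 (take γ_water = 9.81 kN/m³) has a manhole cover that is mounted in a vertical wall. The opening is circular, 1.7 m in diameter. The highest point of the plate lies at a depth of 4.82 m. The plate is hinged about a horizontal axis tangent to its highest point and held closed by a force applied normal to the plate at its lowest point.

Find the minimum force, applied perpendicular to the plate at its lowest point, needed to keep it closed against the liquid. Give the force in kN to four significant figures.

γ = 0.809 × 9.81 = 7.93629 kN/m³.
The centroid is at the centre, 0.85 m below the top of the plate, so the centroid depth is h_c = 4.82 + 0.85 = 5.67 m.
A = π(0.85)² = 2.2698 m².
Resultant F = γ·h_c·A = 7.93629 × 5.67 × 2.2698 = 102.138 kN.
I_c = πr⁴/4 = π × 0.85⁴/4 = 0.409983 m⁴.
Centre of pressure: y_p = y_c + I_c/(y_c·A) = 5.67 + 0.409983/(5.67 × 2.2698) = 5.67 + 0.0318563 = 5.70186 m along the plane.
The resultant acts 0.85 + 0.0318563 = 0.881856 m (along the plate) below the hinge at the top edge, so the moment about the hinge is M = F × 0.881856 = 102.138 × 0.881856 = 90.071 kN·m.
A normal force at the bottom, 1.7 m from the hinge, must supply this moment: P = 90.071/1.7 = 52.9829 kN.

P ≈ 52.98 kN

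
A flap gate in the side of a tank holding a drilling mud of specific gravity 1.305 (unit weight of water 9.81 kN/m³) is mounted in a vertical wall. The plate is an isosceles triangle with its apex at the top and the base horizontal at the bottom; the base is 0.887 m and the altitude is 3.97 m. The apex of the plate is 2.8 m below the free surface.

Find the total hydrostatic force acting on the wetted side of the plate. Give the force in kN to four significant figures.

F ≈ 122.8 kN

γ = 1.305 × 9.81 = 12.80205 kN/m³.
With the apex up, the centroid sits 2h/3 = 2 × 3.97/3 = 2.64667 m below the apex, so the centroid depth is h_c = 2.8 + 2.64667 = 5.44667 m.
A = ½ × 0.887 × 3.97 = 1.7607 m².
Resultant F = γ·h_c·A = 12.80205 × 5.44667 × 1.7607 = 122.771 kN.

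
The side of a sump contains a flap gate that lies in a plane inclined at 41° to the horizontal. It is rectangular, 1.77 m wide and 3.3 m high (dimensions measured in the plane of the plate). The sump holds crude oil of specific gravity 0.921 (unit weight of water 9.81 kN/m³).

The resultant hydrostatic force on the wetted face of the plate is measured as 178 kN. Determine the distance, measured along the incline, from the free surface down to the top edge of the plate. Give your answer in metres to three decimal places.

γ = 0.921 × 9.81 = 9.03501 kN/m³.
A = 1.77 × 3.3 = 5.841 m².
From F = γ·h_c·A, the centroid depth is h_c = 178/(9.03501 × 5.841) = 3.37291 m.
Let θ = 41° be the plate's angle to the horizontal; measure y along the incline from where the plane meets the free surface. Vertical depth h = y·sinθ with sinθ = 0.656059.
Along the incline, y_c = h_c/sinθ = 3.37291/0.656059 = 5.14117 m.
The centroid lies 3.3/2 = 1.65 m below the top edge, so the top edge sits at y_top = 5.14117 − 1.65 = 3.49117 m along the incline.

y_top ≈ 3.491 m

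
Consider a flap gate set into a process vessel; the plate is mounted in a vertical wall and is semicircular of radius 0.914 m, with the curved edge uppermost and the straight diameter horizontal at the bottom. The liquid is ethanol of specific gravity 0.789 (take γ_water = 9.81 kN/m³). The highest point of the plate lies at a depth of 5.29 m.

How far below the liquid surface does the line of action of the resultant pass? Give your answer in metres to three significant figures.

γ = 0.789 × 9.81 = 7.74009 kN/m³.
The centroid lies 4r/(3π) = 0.387914 m above the diameter, so r − 4r/(3π) = 0.914 − 0.387914 = 0.526086 m below the topmost point, so the centroid depth is h_c = 5.29 + 0.526086 = 5.81609 m.
A = πr²/2 = π × 0.914²/2 = 1.31224 m².
Resultant F = γ·h_c·A = 7.74009 × 5.81609 × 1.31224 = 59.0732 kN.
I_c = (π/8 − 8/(9π))·r⁴ = 0.109757 × 0.914⁴ = 0.0765979 m⁴.
Centre of pressure: y_p = y_c + I_c/(y_c·A) = 5.81609 + 0.0765979/(5.81609 × 1.31224) = 5.81609 + 0.0100363 = 5.82613 m along the plane.

h_p = 5.83 m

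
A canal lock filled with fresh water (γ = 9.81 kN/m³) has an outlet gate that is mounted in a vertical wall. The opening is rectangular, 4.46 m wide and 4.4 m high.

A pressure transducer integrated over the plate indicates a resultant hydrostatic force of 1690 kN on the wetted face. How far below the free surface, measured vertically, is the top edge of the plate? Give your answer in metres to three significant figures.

d_top ≈ 6.58 m

γ = 9.81 kN/m³.
A = 4.46 × 4.4 = 19.624 m².
From F = γ·h_c·A, the centroid depth is h_c = 1690/(9.81 × 19.624) = 8.7787 m.
The centroid lies 4.4/2 = 2.2 m below the top edge, so the top edge sits at h_top = 8.7787 − 2.2 = 6.5787 m below the surface.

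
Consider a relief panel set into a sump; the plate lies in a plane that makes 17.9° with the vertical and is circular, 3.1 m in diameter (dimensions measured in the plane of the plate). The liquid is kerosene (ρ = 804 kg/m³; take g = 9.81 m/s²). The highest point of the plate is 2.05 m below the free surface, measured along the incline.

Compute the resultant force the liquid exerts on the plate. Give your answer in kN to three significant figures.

F ≈ 204 kN

γ = ρg = 804 × 9.81 / 1000 = 7.88724 kN/m³.
The plate makes 17.9° with the vertical, i.e. θ = 90° − 17.9° = 72.1° to the horizontal. Measuring y along the incline from the free-surface line, vertical depth h = y·sinθ with sinθ = 0.951594.
The centroid is at the centre, 1.55 m below the top of the plate, so y_c = 2.05 + 1.55 = 3.6 m and h_c = 3.6 × 0.951594 = 3.42574 m.
A = π(1.55)² = 7.54768 m².
Resultant F = γ·h_c·A = 7.88724 × 3.42574 × 7.54768 = 203.936 kN.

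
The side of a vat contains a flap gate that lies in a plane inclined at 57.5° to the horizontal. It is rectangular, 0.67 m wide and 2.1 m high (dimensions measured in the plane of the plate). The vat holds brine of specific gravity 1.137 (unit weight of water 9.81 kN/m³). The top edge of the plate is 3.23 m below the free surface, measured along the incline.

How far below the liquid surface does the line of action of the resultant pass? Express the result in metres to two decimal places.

h_p = 3.68 m

γ = 1.137 × 9.81 = 11.15397 kN/m³.
Let θ = 57.5° be the plate's angle to the horizontal; measure y along the incline from where the plane meets the free surface. Vertical depth h = y·sinθ with sinθ = 0.843391.
The centroid lies 2.1/2 = 1.05 m below the top edge, so y_c = 3.23 + 1.05 = 4.28 m and h_c = 4.28 × 0.843391 = 3.60971 m.
A = 0.67 × 2.1 = 1.407 m².
Resultant F = γ·h_c·A = 11.15397 × 3.60971 × 1.407 = 56.6495 kN.
I_c = b·h³/12 = 0.67 × 2.1³/12 = 0.517073 m⁴.
Centre of pressure: y_p = y_c + I_c/(y_c·A) = 4.28 + 0.517073/(4.28 × 1.407) = 4.28 + 0.0858646 = 4.36586 m along the plane.
Vertically, h_p = y_p·sinθ = 4.36586 × 0.843391 = 3.68213 m.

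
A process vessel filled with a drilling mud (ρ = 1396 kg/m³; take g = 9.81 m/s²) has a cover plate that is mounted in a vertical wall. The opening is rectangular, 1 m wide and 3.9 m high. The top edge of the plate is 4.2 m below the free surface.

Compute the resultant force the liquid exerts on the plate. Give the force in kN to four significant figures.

γ = ρg = 1396 × 9.81 / 1000 = 13.69476 kN/m³.
The centroid lies 3.9/2 = 1.95 m below the top edge, so the centroid depth is h_c = 4.2 + 1.95 = 6.15 m.
A = 1 × 3.9 = 3.9 m².
Resultant F = γ·h_c·A = 13.69476 × 6.15 × 3.9 = 328.469 kN.

F ≈ 328.5 kN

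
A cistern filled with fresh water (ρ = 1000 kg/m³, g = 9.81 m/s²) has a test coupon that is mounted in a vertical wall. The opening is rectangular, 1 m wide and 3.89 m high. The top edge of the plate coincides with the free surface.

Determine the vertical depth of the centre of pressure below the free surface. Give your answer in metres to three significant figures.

h_p = 2.59 m

γ = ρg = 1000 × 9.81 = 9810 N/m³ = 9.81 kN/m³.
The centroid lies 3.89/2 = 1.945 m below the top edge, so the centroid depth is h_c = 1.945 m.
A = 1 × 3.89 = 3.89 m².
Resultant F = γ·h_c·A = 9.81 × 1.945 × 3.89 = 74.223 kN.
I_c = b·h³/12 = 1 × 3.89³/12 = 4.90532 m⁴.
Centre of pressure: y_p = y_c + I_c/(y_c·A) = 1.945 + 4.90532/(1.945 × 3.89) = 1.945 + 0.648333 = 2.59333 m along the plane.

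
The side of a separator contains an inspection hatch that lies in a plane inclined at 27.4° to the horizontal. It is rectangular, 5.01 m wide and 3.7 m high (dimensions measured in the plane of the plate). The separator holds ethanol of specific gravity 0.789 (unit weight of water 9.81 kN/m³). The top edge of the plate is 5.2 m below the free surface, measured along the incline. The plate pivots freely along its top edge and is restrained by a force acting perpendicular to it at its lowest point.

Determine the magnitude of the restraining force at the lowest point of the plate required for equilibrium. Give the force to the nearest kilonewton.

γ = 0.789 × 9.81 = 7.74009 kN/m³.
Let θ = 27.4° be the plate's angle to the horizontal; measure y along the incline from where the plane meets the free surface. Vertical depth h = y·sinθ with sinθ = 0.460200.
The centroid lies 3.7/2 = 1.85 m below the top edge, so y_c = 5.2 + 1.85 = 7.05 m and h_c = 7.05 × 0.460200 = 3.24441 m.
A = 5.01 × 3.7 = 18.537 m².
Resultant F = γ·h_c·A = 7.74009 × 3.24441 × 18.537 = 465.502 kN.
I_c = b·h³/12 = 5.01 × 3.7³/12 = 21.1476 m⁴.
Centre of pressure: y_p = y_c + I_c/(y_c·A) = 7.05 + 21.1476/(7.05 × 18.537) = 7.05 + 0.16182 = 7.21182 m along the plane.
The resultant acts 1.85 + 0.16182 = 2.01182 m (along the plate) below the hinge at the top edge, so the moment about the hinge is M = F × 2.01182 = 465.502 × 2.01182 = 936.506 kN·m.
A normal force at the bottom, 3.7 m from the hinge, must supply this moment: P = 936.506/3.7 = 253.11 kN.

P ≈ 253 kN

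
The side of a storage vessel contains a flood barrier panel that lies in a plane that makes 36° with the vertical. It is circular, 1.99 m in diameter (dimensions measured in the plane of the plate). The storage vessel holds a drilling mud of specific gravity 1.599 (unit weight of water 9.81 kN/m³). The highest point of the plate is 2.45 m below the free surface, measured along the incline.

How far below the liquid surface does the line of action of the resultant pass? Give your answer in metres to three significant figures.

h_p = 2.85 m

γ = 1.599 × 9.81 = 15.68619 kN/m³.
The plate makes 36° with the vertical, i.e. θ = 90° − 36° = 54° to the horizontal. Measuring y along the incline from the free-surface line, vertical depth h = y·sinθ with sinθ = 0.809017.
The centroid is at the centre, 0.995 m below the top of the plate, so y_c = 2.45 + 0.995 = 3.445 m and h_c = 3.445 × 0.809017 = 2.78706 m.
A = π(0.995)² = 3.11026 m².
Resultant F = γ·h_c·A = 15.68619 × 2.78706 × 3.11026 = 135.975 kN.
I_c = πr⁴/4 = π × 0.995⁴/4 = 0.769808 m⁴.
Centre of pressure: y_p = y_c + I_c/(y_c·A) = 3.445 + 0.769808/(3.445 × 3.11026) = 3.445 + 0.071845 = 3.51684 m along the plane.
Vertically, h_p = y_p·sinθ = 3.51684 × 0.809017 = 2.84518 m.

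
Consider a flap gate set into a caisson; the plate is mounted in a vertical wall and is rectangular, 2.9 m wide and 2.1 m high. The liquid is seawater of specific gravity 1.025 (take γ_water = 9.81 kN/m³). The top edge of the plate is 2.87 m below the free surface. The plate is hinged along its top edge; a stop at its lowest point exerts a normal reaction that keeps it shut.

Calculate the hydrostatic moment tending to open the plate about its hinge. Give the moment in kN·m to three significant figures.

γ = 1.025 × 9.81 = 10.05525 kN/m³.
The centroid lies 2.1/2 = 1.05 m below the top edge, so the centroid depth is h_c = 2.87 + 1.05 = 3.92 m.
A = 2.9 × 2.1 = 6.09 m².
Resultant F = γ·h_c·A = 10.05525 × 3.92 × 6.09 = 240.047 kN.
I_c = b·h³/12 = 2.9 × 2.1³/12 = 2.23808 m⁴.
Centre of pressure: y_p = y_c + I_c/(y_c·A) = 3.92 + 2.23808/(3.92 × 6.09) = 3.92 + 0.0937502 = 4.01375 m along the plane.
The resultant acts 1.05 + 0.0937502 = 1.14375 m (along the plate) below the hinge at the top edge, so the moment about the hinge is M = F × 1.14375 = 240.047 × 1.14375 = 274.554 kN·m.

M ≈ 275 kN·m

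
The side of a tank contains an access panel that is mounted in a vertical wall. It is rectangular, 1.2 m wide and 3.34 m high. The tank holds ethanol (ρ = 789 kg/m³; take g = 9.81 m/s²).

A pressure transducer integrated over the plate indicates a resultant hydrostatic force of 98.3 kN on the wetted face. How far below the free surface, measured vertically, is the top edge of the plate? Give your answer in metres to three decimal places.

γ = ρg = 789 × 9.81 / 1000 = 7.74009 kN/m³.
A = 1.2 × 3.34 = 4.008 m².
From F = γ·h_c·A, the centroid depth is h_c = 98.3/(7.74009 × 4.008) = 3.16869 m.
The centroid lies 3.34/2 = 1.67 m below the top edge, so the top edge sits at h_top = 3.16869 − 1.67 = 1.49869 m below the surface.

d_top ≈ 1.499 m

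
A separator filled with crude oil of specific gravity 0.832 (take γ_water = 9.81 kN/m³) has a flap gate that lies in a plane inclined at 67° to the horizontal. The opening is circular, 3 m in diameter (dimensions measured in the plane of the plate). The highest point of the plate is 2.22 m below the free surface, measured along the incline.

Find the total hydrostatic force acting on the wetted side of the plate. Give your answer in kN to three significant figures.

γ = 0.832 × 9.81 = 8.16192 kN/m³.
Let θ = 67° be the plate's angle to the horizontal; measure y along the incline from where the plane meets the free surface. Vertical depth h = y·sinθ with sinθ = 0.920505.
The centroid is at the centre, 1.5 m below the top of the plate, so y_c = 2.22 + 1.5 = 3.72 m and h_c = 3.72 × 0.920505 = 3.42428 m.
A = π(1.5)² = 7.06858 m².
Resultant F = γ·h_c·A = 8.16192 × 3.42428 × 7.06858 = 197.558 kN.

F ≈ 198 kN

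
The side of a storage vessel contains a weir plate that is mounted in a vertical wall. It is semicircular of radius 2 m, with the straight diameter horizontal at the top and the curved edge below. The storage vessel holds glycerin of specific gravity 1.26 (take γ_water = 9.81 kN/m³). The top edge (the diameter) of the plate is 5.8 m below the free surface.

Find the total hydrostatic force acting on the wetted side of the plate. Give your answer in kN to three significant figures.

F ≈ 516 kN

γ = 1.26 × 9.81 = 12.3606 kN/m³.
The centroid of a semicircle lies 4r/(3π) = 0.848826 m from the diameter, here below the top edge, so the centroid depth is h_c = 5.8 + 0.848826 = 6.64883 m.
A = πr²/2 = π × 2²/2 = 6.28319 m².
Resultant F = γ·h_c·A = 12.3606 × 6.64883 × 6.28319 = 516.375 kN.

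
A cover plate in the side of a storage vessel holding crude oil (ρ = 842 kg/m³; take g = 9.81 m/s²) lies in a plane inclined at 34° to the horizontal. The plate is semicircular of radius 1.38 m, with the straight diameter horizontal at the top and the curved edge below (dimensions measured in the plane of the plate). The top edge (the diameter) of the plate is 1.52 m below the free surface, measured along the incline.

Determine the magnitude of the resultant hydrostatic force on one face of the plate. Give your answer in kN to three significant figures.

F ≈ 29.1 kN

γ = ρg = 842 × 9.81 / 1000 = 8.26002 kN/m³.
Let θ = 34° be the plate's angle to the horizontal; measure y along the incline from where the plane meets the free surface. Vertical depth h = y·sinθ with sinθ = 0.559193.
The centroid of a semicircle lies 4r/(3π) = 0.58569 m from the diameter, here below the top edge, so y_c = 1.52 + 0.58569 = 2.10569 m and h_c = 2.10569 × 0.559193 = 1.17749 m.
A = πr²/2 = π × 1.38²/2 = 2.99142 m².
Resultant F = γ·h_c·A = 8.26002 × 1.17749 × 2.99142 = 29.0948 kN.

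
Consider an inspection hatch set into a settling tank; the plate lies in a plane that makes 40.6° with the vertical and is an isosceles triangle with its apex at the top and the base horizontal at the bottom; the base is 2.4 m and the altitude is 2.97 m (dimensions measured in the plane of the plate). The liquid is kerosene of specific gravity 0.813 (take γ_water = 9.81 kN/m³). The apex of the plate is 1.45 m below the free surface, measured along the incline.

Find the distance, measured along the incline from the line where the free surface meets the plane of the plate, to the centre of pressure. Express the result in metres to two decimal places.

γ = 0.813 × 9.81 = 7.97553 kN/m³.
The plate makes 40.6° with the vertical, i.e. θ = 90° − 40.6° = 49.4° to the horizontal. Measuring y along the incline from the free-surface line, vertical depth h = y·sinθ with sinθ = 0.759271.
With the apex up, the centroid sits 2h/3 = 2 × 2.97/3 = 1.98 m below the apex, so y_c = 1.45 + 1.98 = 3.43 m and h_c = 3.43 × 0.759271 = 2.6043 m.
A = ½ × 2.4 × 2.97 = 3.564 m².
Resultant F = γ·h_c·A = 7.97553 × 2.6043 × 3.564 = 74.0267 kN.
I_c = b·h³/36 = 2.4 × 2.97³/36 = 1.74654 m⁴.
Centre of pressure: y_p = y_c + I_c/(y_c·A) = 3.43 + 1.74654/(3.43 × 3.564) = 3.43 + 0.142872 = 3.57287 m along the plane.

y_p = 3.57 m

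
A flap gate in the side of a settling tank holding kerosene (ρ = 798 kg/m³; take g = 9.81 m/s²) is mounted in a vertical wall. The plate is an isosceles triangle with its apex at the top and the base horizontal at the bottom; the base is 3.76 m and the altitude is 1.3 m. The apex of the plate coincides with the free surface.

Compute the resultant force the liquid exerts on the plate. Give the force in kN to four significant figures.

γ = ρg = 798 × 9.81 / 1000 = 7.82838 kN/m³.
With the apex up, the centroid sits 2h/3 = 2 × 1.3/3 = 0.866667 m below the apex, so the centroid depth is h_c = 0.866667 m.
A = ½ × 3.76 × 1.3 = 2.444 m².
Resultant F = γ·h_c·A = 7.82838 × 0.866667 × 2.444 = 16.5816 kN.

F ≈ 16.58 kN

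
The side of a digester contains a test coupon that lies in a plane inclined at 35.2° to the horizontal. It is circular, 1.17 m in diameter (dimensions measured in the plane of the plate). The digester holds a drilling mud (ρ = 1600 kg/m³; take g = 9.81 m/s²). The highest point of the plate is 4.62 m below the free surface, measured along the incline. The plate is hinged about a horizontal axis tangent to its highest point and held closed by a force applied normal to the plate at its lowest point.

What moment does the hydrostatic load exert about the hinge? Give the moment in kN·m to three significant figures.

M ≈ 30.5 kN·m

γ = ρg = 1600 × 9.81 / 1000 = 15.696 kN/m³.
Let θ = 35.2° be the plate's angle to the horizontal; measure y along the incline from where the plane meets the free surface. Vertical depth h = y·sinθ with sinθ = 0.576432.
The centroid is at the centre, 0.585 m below the top of the plate, so y_c = 4.62 + 0.585 = 5.205 m and h_c = 5.205 × 0.576432 = 3.00033 m.
A = π(0.585)² = 1.07513 m².
Resultant F = γ·h_c·A = 15.696 × 3.00033 × 1.07513 = 50.6313 kN.
I_c = πr⁴/4 = π × 0.585⁴/4 = 0.0919842 m⁴.
Centre of pressure: y_p = y_c + I_c/(y_c·A) = 5.205 + 0.0919842/(5.205 × 1.07513) = 5.205 + 0.0164373 = 5.22144 m along the plane.
The resultant acts 0.585 + 0.0164373 = 0.601437 m (along the plate) below the hinge at the top edge, so the moment about the hinge is M = F × 0.601437 = 50.6313 × 0.601437 = 30.4515 kN·m.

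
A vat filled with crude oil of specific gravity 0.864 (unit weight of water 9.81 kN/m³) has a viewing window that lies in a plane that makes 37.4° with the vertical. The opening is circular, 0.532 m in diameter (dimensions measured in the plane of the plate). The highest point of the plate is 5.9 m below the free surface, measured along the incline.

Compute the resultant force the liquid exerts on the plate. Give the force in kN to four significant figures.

γ = 0.864 × 9.81 = 8.47584 kN/m³.
The plate makes 37.4° with the vertical, i.e. θ = 90° − 37.4° = 52.6° to the horizontal. Measuring y along the incline from the free-surface line, vertical depth h = y·sinθ with sinθ = 0.794415.
The centroid is at the centre, 0.266 m below the top of the plate, so y_c = 5.9 + 0.266 = 6.166 m and h_c = 6.166 × 0.794415 = 4.89836 m.
A = π(0.266)² = 0.222287 m².
Resultant F = γ·h_c·A = 8.47584 × 4.89836 × 0.222287 = 9.22885 kN.

F ≈ 9.229 kN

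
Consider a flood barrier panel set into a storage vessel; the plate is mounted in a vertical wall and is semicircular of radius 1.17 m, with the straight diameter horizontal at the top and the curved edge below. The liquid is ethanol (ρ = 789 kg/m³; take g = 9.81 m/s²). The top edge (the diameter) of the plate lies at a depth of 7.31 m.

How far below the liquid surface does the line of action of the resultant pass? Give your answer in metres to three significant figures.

h_p = 7.82 m

γ = ρg = 789 × 9.81 / 1000 = 7.74009 kN/m³.
The centroid of a semicircle lies 4r/(3π) = 0.496563 m from the diameter, here below the top edge, so the centroid depth is h_c = 7.31 + 0.496563 = 7.80656 m.
A = πr²/2 = π × 1.17²/2 = 2.15026 m².
Resultant F = γ·h_c·A = 7.74009 × 7.80656 × 2.15026 = 129.926 kN.
I_c = (π/8 − 8/(9π))·r⁴ = 0.109757 × 1.17⁴ = 0.205672 m⁴.
Centre of pressure: y_p = y_c + I_c/(y_c·A) = 7.80656 + 0.205672/(7.80656 × 2.15026) = 7.80656 + 0.0122525 = 7.81881 m along the plane.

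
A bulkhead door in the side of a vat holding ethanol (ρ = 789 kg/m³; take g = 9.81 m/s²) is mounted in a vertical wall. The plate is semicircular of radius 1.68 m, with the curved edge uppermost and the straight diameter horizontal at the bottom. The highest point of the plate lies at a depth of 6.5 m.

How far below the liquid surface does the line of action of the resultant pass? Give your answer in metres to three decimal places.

γ = ρg = 789 × 9.81 / 1000 = 7.74009 kN/m³.
The centroid lies 4r/(3π) = 0.713014 m above the diameter, so r − 4r/(3π) = 1.68 − 0.713014 = 0.966986 m below the topmost point, so the centroid depth is h_c = 6.5 + 0.966986 = 7.46699 m.
A = πr²/2 = π × 1.68²/2 = 4.43342 m².
Resultant F = γ·h_c·A = 7.74009 × 7.46699 × 4.43342 = 256.23 kN.
I_c = (π/8 − 8/(9π))·r⁴ = 0.109757 × 1.68⁴ = 0.874318 m⁴.
Centre of pressure: y_p = y_c + I_c/(y_c·A) = 7.46699 + 0.874318/(7.46699 × 4.43342) = 7.46699 + 0.026411 = 7.4934 m along the plane.

h_p = 7.493 m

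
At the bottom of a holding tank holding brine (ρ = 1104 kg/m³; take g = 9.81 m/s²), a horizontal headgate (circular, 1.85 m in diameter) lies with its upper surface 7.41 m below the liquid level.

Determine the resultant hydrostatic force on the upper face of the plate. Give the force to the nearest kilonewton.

F ≈ 216 kN

γ = ρg = 1104 × 9.81 / 1000 = 10.83024 kN/m³.
The plate is horizontal, so pressure is uniform at p = γ·h = 10.83024 × 7.41 = 80.2521 kN/m².
A = π(0.925)² = 2.68803 m².
F = p·A = 80.2521 × 2.68803 = 215.72 kN.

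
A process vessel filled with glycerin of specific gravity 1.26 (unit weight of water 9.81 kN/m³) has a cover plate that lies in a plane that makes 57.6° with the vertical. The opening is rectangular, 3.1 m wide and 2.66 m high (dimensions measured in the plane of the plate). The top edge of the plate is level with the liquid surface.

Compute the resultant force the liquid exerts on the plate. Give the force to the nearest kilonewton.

γ = 1.26 × 9.81 = 12.3606 kN/m³.
The plate makes 57.6° with the vertical, i.e. θ = 90° − 57.6° = 32.4° to the horizontal. Measuring y along the incline from the free-surface line, vertical depth h = y·sinθ with sinθ = 0.535827.
The centroid lies 2.66/2 = 1.33 m below the top edge, so y_c = 1.33 m and h_c = 1.33 × 0.535827 = 0.71265 m.
A = 3.1 × 2.66 = 8.246 m².
Resultant F = γ·h_c·A = 12.3606 × 0.71265 × 8.246 = 72.6372 kN.

F ≈ 73 kN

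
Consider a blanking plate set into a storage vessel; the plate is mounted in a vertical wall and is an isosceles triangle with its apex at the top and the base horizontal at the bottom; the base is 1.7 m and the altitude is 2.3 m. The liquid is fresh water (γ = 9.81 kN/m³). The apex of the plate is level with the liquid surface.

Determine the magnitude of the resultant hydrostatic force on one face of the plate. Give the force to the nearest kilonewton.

F ≈ 29 kN

γ = 9.81 kN/m³.
With the apex up, the centroid sits 2h/3 = 2 × 2.3/3 = 1.53333 m below the apex, so the centroid depth is h_c = 1.53333 m.
A = ½ × 1.7 × 2.3 = 1.955 m².
Resultant F = γ·h_c·A = 9.81 × 1.53333 × 1.955 = 29.407 kN.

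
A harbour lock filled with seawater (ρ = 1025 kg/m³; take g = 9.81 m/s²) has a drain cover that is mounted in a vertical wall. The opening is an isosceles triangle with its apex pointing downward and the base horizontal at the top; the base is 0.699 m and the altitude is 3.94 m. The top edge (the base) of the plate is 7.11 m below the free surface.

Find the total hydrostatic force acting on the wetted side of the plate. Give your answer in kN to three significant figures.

γ = ρg = 1025 × 9.81 / 1000 = 10.05525 kN/m³.
With the apex down, the centroid sits h/3 = 3.94/3 = 1.31333 m below the base (the top edge), so the centroid depth is h_c = 7.11 + 1.31333 = 8.42333 m.
A = ½ × 0.699 × 3.94 = 1.37703 m².
Resultant F = γ·h_c·A = 10.05525 × 8.42333 × 1.37703 = 116.633 kN.

F ≈ 117 kN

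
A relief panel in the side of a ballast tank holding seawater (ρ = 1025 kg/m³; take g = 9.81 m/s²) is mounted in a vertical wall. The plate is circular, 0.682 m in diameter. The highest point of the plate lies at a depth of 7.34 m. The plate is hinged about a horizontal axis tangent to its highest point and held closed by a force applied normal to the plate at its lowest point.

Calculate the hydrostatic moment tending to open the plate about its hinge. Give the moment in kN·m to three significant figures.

M ≈ 9.73 kN·m

γ = ρg = 1025 × 9.81 / 1000 = 10.05525 kN/m³.
The centroid is at the centre, 0.341 m below the top of the plate, so the centroid depth is h_c = 7.34 + 0.341 = 7.681 m.
A = π(0.341)² = 0.365308 m².
Resultant F = γ·h_c·A = 10.05525 × 7.681 × 0.365308 = 28.2143 kN.
I_c = πr⁴/4 = π × 0.341⁴/4 = 0.0106196 m⁴.
Centre of pressure: y_p = y_c + I_c/(y_c·A) = 7.681 + 0.0106196/(7.681 × 0.365308) = 7.681 + 0.0037847 = 7.68478 m along the plane.
The resultant acts 0.341 + 0.0037847 = 0.344785 m (along the plate) below the hinge at the top edge, so the moment about the hinge is M = F × 0.344785 = 28.2143 × 0.344785 = 9.72787 kN·m.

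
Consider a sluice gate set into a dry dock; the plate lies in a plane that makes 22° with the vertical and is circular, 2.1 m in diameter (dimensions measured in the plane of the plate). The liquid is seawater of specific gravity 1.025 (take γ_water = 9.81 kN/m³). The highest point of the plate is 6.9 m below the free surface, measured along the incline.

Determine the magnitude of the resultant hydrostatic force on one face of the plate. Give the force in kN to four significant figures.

γ = 1.025 × 9.81 = 10.05525 kN/m³.
The plate makes 22° with the vertical, i.e. θ = 90° − 22° = 68° to the horizontal. Measuring y along the incline from the free-surface line, vertical depth h = y·sinθ with sinθ = 0.927184.
The centroid is at the centre, 1.05 m below the top of the plate, so y_c = 6.9 + 1.05 = 7.95 m and h_c = 7.95 × 0.927184 = 7.37111 m.
A = π(1.05)² = 3.46361 m².
Resultant F = γ·h_c·A = 10.05525 × 7.37111 × 3.46361 = 256.717 kN.

F ≈ 256.7 kN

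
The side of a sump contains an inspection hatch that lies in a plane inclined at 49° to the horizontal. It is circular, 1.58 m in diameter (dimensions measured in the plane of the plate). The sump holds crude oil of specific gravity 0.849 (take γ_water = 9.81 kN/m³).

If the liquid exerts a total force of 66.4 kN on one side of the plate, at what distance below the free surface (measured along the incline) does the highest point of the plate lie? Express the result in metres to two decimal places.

y_top ≈ 4.60 m

γ = 0.849 × 9.81 = 8.32869 kN/m³.
A = π(0.79)² = 1.96067 m².
From F = γ·h_c·A, the centroid depth is h_c = 66.4/(8.32869 × 1.96067) = 4.06618 m.
Let θ = 49° be the plate's angle to the horizontal; measure y along the incline from where the plane meets the free surface. Vertical depth h = y·sinθ with sinθ = 0.754710.
Along the incline, y_c = h_c/sinθ = 4.06618/0.754710 = 5.38774 m.
The centroid is at the centre, 0.79 m below the top of the plate, so the highest point sits at y_top = 5.38774 − 0.79 = 4.59774 m along the incline.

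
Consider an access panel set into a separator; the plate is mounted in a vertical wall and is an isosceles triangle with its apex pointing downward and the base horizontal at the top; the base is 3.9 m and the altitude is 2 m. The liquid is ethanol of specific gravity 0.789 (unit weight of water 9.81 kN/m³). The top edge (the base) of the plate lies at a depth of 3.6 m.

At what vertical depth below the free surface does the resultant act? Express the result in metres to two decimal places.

h_p = 4.32 m

γ = 0.789 × 9.81 = 7.74009 kN/m³.
With the apex down, the centroid sits h/3 = 2/3 = 0.666667 m below the base (the top edge), so the centroid depth is h_c = 3.6 + 0.666667 = 4.26667 m.
A = ½ × 3.9 × 2 = 3.9 m².
Resultant F = γ·h_c·A = 7.74009 × 4.26667 × 3.9 = 128.795 kN.
I_c = b·h³/36 = 3.9 × 2³/36 = 0.866667 m⁴.
Centre of pressure: y_p = y_c + I_c/(y_c·A) = 4.26667 + 0.866667/(4.26667 × 3.9) = 4.26667 + 0.0520833 = 4.31875 m along the plane.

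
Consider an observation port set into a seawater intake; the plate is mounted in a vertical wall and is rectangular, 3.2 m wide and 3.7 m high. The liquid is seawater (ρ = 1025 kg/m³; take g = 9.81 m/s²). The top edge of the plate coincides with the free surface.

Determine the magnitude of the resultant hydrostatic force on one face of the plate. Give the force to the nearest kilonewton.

γ = ρg = 1025 × 9.81 / 1000 = 10.05525 kN/m³.
The centroid lies 3.7/2 = 1.85 m below the top edge, so the centroid depth is h_c = 1.85 m.
A = 3.2 × 3.7 = 11.84 m².
Resultant F = γ·h_c·A = 10.05525 × 1.85 × 11.84 = 220.25 kN.

F ≈ 220 kN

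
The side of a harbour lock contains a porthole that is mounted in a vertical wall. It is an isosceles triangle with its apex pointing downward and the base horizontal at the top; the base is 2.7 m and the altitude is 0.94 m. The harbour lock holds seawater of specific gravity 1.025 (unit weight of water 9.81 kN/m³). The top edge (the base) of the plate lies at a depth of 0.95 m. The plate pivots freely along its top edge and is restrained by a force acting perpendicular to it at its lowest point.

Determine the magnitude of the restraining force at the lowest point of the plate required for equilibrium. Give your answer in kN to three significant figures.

P ≈ 6.04 kN

γ = 1.025 × 9.81 = 10.05525 kN/m³.
With the apex down, the centroid sits h/3 = 0.94/3 = 0.313333 m below the base (the top edge), so the centroid depth is h_c = 0.95 + 0.313333 = 1.26333 m.
A = ½ × 2.7 × 0.94 = 1.269 m².
Resultant F = γ·h_c·A = 10.05525 × 1.26333 × 1.269 = 16.1202 kN.
I_c = b·h³/36 = 2.7 × 0.94³/36 = 0.0622938 m⁴.
Centre of pressure: y_p = y_c + I_c/(y_c·A) = 1.26333 + 0.0622938/(1.26333 × 1.269) = 1.26333 + 0.0388567 = 1.30219 m along the plane.
The resultant acts 0.313333 + 0.0388567 = 0.35219 m (along the plate) below the hinge at the top edge, so the moment about the hinge is M = F × 0.35219 = 16.1202 × 0.35219 = 5.67737 kN·m.
A normal force at the bottom, 0.94 m from the hinge, must supply this moment: P = 5.67737/0.94 = 6.03976 kN.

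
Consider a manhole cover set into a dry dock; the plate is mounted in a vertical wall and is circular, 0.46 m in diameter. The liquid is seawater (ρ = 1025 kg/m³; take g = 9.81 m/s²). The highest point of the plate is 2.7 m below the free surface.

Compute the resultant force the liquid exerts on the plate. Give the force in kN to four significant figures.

γ = ρg = 1025 × 9.81 / 1000 = 10.05525 kN/m³.
The centroid is at the centre, 0.23 m below the top of the plate, so the centroid depth is h_c = 2.7 + 0.23 = 2.93 m.
A = π(0.23)² = 0.16619 m².
Resultant F = γ·h_c·A = 10.05525 × 2.93 × 0.16619 = 4.89627 kN.

F ≈ 4.896 kN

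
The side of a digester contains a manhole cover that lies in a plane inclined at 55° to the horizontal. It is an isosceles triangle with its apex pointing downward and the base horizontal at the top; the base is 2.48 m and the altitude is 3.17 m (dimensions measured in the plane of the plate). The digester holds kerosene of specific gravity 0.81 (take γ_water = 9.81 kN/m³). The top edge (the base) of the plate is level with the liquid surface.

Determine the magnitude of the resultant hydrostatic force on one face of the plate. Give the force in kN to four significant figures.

F ≈ 27.04 kN

γ = 0.81 × 9.81 = 7.9461 kN/m³.
Let θ = 55° be the plate's angle to the horizontal; measure y along the incline from where the plane meets the free surface. Vertical depth h = y·sinθ with sinθ = 0.819152.
With the apex down, the centroid sits h/3 = 3.17/3 = 1.05667 m below the base (the top edge), so y_c = 1.05667 m and h_c = 1.05667 × 0.819152 = 0.865573 m.
A = ½ × 2.48 × 3.17 = 3.9308 m².
Resultant F = γ·h_c·A = 7.9461 × 0.865573 × 3.9308 = 27.0358 kN.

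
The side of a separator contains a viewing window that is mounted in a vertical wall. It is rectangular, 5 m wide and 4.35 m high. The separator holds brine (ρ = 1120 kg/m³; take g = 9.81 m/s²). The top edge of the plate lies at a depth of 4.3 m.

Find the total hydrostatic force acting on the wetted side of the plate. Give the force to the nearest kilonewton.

F ≈ 1547 kN

γ = ρg = 1120 × 9.81 / 1000 = 10.9872 kN/m³.
The centroid lies 4.35/2 = 2.175 m below the top edge, so the centroid depth is h_c = 4.3 + 2.175 = 6.475 m.
A = 5 × 4.35 = 21.75 m².
Resultant F = γ·h_c·A = 10.9872 × 6.475 × 21.75 = 1547.34 kN.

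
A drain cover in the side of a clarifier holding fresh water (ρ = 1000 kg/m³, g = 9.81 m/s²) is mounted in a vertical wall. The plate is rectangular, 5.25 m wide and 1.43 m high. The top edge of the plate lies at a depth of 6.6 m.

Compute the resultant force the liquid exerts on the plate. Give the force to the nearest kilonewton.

γ = ρg = 1000 × 9.81 = 9810 N/m³ = 9.81 kN/m³.
The centroid lies 1.43/2 = 0.715 m below the top edge, so the centroid depth is h_c = 6.6 + 0.715 = 7.315 m.
A = 5.25 × 1.43 = 7.5075 m².
Resultant F = γ·h_c·A = 9.81 × 7.315 × 7.5075 = 538.739 kN.

F ≈ 539 kN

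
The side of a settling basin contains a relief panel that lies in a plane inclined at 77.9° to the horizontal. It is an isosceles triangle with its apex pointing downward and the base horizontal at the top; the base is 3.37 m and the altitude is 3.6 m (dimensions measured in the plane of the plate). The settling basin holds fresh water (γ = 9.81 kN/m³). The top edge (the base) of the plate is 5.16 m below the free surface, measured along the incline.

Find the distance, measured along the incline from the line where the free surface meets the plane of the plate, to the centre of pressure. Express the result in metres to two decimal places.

y_p = 6.47 m

γ = 9.81 kN/m³.
Let θ = 77.9° be the plate's angle to the horizontal; measure y along the incline from where the plane meets the free surface. Vertical depth h = y·sinθ with sinθ = 0.977783.
With the apex down, the centroid sits h/3 = 3.6/3 = 1.2 m below the base (the top edge), so y_c = 5.16 + 1.2 = 6.36 m and h_c = 6.36 × 0.977783 = 6.2187 m.
A = ½ × 3.37 × 3.6 = 6.066 m².
Resultant F = γ·h_c·A = 9.81 × 6.2187 × 6.066 = 370.059 kN.
I_c = b·h³/36 = 3.37 × 3.6³/36 = 4.36752 m⁴.
Centre of pressure: y_p = y_c + I_c/(y_c·A) = 6.36 + 4.36752/(6.36 × 6.066) = 6.36 + 0.113208 = 6.47321 m along the plane.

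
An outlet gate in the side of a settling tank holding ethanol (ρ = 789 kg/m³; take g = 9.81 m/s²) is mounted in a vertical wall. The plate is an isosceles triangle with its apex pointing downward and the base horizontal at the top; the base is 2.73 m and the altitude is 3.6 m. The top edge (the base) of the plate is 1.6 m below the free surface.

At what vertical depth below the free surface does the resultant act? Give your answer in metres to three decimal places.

h_p = 3.057 m

γ = ρg = 789 × 9.81 / 1000 = 7.74009 kN/m³.
With the apex down, the centroid sits h/3 = 3.6/3 = 1.2 m below the base (the top edge), so the centroid depth is h_c = 1.6 + 1.2 = 2.8 m.
A = ½ × 2.73 × 3.6 = 4.914 m².
Resultant F = γ·h_c·A = 7.74009 × 2.8 × 4.914 = 106.497 kN.
I_c = b·h³/36 = 2.73 × 3.6³/36 = 3.53808 m⁴.
Centre of pressure: y_p = y_c + I_c/(y_c·A) = 2.8 + 3.53808/(2.8 × 4.914) = 2.8 + 0.257143 = 3.05714 m along the plane.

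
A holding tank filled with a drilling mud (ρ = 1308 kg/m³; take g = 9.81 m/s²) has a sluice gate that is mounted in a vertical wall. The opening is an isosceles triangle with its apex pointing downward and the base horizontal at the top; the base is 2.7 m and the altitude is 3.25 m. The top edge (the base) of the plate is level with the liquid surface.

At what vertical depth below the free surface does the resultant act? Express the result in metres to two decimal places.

γ = ρg = 1308 × 9.81 / 1000 = 12.83148 kN/m³.
With the apex down, the centroid sits h/3 = 3.25/3 = 1.08333 m below the base (the top edge), so the centroid depth is h_c = 1.08333 m.
A = ½ × 2.7 × 3.25 = 4.3875 m².
Resultant F = γ·h_c·A = 12.83148 × 1.08333 × 4.3875 = 60.9894 kN.
I_c = b·h³/36 = 2.7 × 3.25³/36 = 2.57461 m⁴.
Centre of pressure: y_p = y_c + I_c/(y_c·A) = 1.08333 + 2.57461/(1.08333 × 4.3875) = 1.08333 + 0.541668 = 1.625 m along the plane.

h_p = 1.63 m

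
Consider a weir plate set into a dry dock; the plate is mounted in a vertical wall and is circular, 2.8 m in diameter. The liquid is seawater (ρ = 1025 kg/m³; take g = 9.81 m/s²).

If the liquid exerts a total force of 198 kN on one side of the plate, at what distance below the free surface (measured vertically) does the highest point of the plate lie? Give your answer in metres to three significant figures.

d_top ≈ 1.80 m

γ = ρg = 1025 × 9.81 / 1000 = 10.05525 kN/m³.
A = π(1.4)² = 6.15752 m².
From F = γ·h_c·A, the centroid depth is h_c = 198/(10.05525 × 6.15752) = 3.19791 m.
The centroid is at the centre, 1.4 m below the top of the plate, so the highest point sits at h_top = 3.19791 − 1.4 = 1.79791 m below the surface.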